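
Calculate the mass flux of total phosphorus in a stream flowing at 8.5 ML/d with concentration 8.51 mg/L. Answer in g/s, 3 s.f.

8.5 ML/d = 0.09838 m³/s.
Mass flux = Q·C = 0.09838 m³/s × 8.51 g/m³ = 0.8372 g/s.

0.837 g/s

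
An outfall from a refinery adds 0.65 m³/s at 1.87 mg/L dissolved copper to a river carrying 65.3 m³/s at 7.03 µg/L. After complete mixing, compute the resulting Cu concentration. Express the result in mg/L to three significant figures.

7.03 µg/L = 0.00703 mg/L.
Conservation of mass across the mixing zone: C = (0.65·1.87 + 65.3·0.00703) / (0.65 + 65.3) = 1.675/65.95 = 0.02539 mg/L.

0.0254 mg/L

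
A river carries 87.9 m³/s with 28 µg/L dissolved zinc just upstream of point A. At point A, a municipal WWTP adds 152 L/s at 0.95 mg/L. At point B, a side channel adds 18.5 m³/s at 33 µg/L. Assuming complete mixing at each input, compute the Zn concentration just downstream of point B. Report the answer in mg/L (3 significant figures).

0.0302 mg/L

28 µg/L = 0.028 mg/L.
152 L/s = 0.152 m³/s.
After input A: C = (87.9·0.028 + 0.152·0.95) / 88.05 = 0.02959 mg/L.
33 µg/L = 0.033 mg/L.
After input B: C = (88.05·0.02959 + 18.5·0.033) / 106.6 = 0.03018 mg/L.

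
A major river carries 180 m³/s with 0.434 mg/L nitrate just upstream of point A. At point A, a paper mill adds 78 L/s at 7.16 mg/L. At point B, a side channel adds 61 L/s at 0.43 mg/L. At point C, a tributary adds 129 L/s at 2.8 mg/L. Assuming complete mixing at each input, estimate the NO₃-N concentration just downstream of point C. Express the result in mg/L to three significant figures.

0.439 mg/L

78 L/s = 0.078 m³/s.
After input A: C = (180·0.434 + 0.078·7.16) / 180.1 = 0.4369 mg/L.
61 L/s = 0.061 m³/s.
After input B: C = (180.1·0.4369 + 0.061·0.43) / 180.1 = 0.4369 mg/L.
129 L/s = 0.129 m³/s.
After input C: C = (180.1·0.4369 + 0.129·2.8) / 180.3 = 0.4386 mg/L.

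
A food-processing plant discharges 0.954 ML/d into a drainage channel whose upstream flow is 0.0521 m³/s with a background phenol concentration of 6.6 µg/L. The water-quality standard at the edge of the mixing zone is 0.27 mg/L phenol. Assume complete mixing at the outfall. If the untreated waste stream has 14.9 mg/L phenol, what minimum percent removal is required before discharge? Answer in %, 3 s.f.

0.954 ML/d = 0.01104 m³/s.
6.6 µg/L = 0.0066 mg/L.
Mass balance: 0.27·0.06314 = 0.01104·Cₑ + 0.0521·0.0066.
Cₑ = (0.01705 − 0.0003439) / 0.01104 = 1.513 mg/L.
Required removal = 1 − 1.513/14.9 = 89.85 %.

89.8 %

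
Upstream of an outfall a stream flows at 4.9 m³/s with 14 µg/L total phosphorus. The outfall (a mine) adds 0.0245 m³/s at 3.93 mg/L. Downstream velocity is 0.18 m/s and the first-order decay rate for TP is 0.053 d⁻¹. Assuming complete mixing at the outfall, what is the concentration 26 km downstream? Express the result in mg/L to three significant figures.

0.0306 mg/L

14 µg/L = 0.014 mg/L.
After complete mixing, C₀ = (0.0245·3.93 + 4.9·0.014) / 4.925 = 0.03348 mg/L.
Travel time t = 2.6e+04 m / 0.18 m/s = 1.444e+05 s = 1.672 d.
C = 0.03348·exp(−0.053·1.672) = 0.03348·0.9152 = 0.03064 mg/L.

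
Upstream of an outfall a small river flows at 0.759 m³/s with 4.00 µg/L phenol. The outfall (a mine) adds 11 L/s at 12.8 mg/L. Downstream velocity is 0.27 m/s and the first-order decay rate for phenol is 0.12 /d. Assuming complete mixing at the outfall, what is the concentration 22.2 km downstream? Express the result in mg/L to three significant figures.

11 L/s = 0.011 m³/s.
4.00 µg/L = 0.004 mg/L.
After complete mixing, C₀ = (0.011·12.8 + 0.759·0.004) / 0.77 = 0.1868 mg/L.
Travel time t = 2.22e+04 m / 0.27 m/s = 8.222e+04 s = 0.9516 d.
C = 0.1868·exp(−0.12·0.9516) = 0.1868·0.8921 = 0.1666 mg/L.

0.167 mg/L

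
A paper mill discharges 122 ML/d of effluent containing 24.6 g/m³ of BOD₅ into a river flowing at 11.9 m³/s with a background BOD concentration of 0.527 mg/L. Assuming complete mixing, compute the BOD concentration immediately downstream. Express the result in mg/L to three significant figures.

122 ML/d = 1.412 m³/s.
Flow-weighted mixing gives C = (1.412·24.6 + 11.9·0.527) / (1.412 + 11.9) = 41.01/13.31 = 3.08 mg/L.

3.08 mg/L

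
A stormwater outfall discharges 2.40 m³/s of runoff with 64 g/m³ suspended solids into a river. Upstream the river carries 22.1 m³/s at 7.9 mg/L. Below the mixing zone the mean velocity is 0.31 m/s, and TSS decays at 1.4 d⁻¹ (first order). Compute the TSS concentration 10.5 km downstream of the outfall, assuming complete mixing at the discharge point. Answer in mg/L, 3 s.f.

7.74 mg/L

After complete mixing, C₀ = (2.4·64 + 22.1·7.9) / 24.5 = 13.4 mg/L.
Travel time t = 1.05e+04 m / 0.31 m/s = 3.387e+04 s = 0.392 d.
C = 13.4·exp(−1.4·0.392) = 13.4·0.5776 = 7.738 mg/L.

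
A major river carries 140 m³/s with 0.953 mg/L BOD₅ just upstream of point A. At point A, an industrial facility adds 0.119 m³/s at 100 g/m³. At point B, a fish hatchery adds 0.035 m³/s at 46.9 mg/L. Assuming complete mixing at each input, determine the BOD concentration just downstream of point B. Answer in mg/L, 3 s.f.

1.05 mg/L

After input A: C = (140·0.953 + 0.119·100) / 140.1 = 1.037 mg/L.
After input B: C = (140.1·1.037 + 0.035·46.9) / 140.2 = 1.049 mg/L.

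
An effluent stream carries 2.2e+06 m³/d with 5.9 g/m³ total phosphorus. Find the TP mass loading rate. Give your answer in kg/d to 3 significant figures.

13000 kg/d

2.2e+06 m³/d = 25.46 m³/s.
Mass flux = Q·C = 25.46 m³/s × 5.9 g/m³ = 150.2 g/s.
= 150.2 g/s × 86.4 = 1.298e+04 kg/d.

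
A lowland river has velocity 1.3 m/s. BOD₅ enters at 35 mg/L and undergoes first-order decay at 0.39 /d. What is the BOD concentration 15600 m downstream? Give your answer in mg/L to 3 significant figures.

33.2 mg/L

Travel time t = 15600 m / 1.3 m/s = 1.56e+04/1.3 = 1.2e+04 s = 0.1389 d.
First-order decay: C = 35·exp(−0.39·0.1389) = 35·0.9473 = 33.15 mg/L.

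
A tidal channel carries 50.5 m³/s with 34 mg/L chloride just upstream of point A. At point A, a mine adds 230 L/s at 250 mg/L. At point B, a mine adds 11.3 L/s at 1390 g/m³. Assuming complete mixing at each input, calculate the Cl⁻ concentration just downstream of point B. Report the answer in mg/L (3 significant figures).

35.3 mg/L

230 L/s = 0.23 m³/s.
After input A: C = (50.5·34 + 0.23·250) / 50.73 = 34.98 mg/L.
11.3 L/s = 0.0113 m³/s.
After input B: C = (50.73·34.98 + 0.0113·1390) / 50.74 = 35.28 mg/L.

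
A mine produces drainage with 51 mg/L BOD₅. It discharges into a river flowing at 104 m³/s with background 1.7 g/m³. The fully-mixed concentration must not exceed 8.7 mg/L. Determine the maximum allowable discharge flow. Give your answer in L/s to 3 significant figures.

Mass balance at complete mixing: C_std·(Q_w + Q_r) = Q_w·C_e + Q_r·C_b.
Rearranging, Q_w = Q_r·(C_std − C_b)/(C_e − C_std) = 104·(8.7 − 1.7) / (51 − 8.7) = 17.21 m³/s.
= 1.721e+04 L/s.

17200 L/s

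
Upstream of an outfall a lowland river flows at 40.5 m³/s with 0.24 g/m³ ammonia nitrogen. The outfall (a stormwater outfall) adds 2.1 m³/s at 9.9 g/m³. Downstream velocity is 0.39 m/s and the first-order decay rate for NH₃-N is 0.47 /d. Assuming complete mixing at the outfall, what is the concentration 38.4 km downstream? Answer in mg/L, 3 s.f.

0.419 mg/L

After complete mixing, C₀ = (2.1·9.9 + 40.5·0.24) / 42.6 = 0.7162 mg/L.
Travel time t = 3.84e+04 m / 0.39 m/s = 9.846e+04 s = 1.14 d.
C = 0.7162·exp(−0.47·1.14) = 0.7162·0.5853 = 0.4192 mg/L.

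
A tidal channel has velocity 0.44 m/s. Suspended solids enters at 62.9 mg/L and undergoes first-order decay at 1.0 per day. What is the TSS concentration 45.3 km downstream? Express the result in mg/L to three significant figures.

Travel time t = 45.3 km / 0.44 m/s = 4.53e+04/0.44 = 1.03e+05 s = 1.192 d.
First-order decay: C = 62.9·exp(−1.0·1.192) = 62.9·0.3037 = 19.1 mg/L.

19.1 mg/L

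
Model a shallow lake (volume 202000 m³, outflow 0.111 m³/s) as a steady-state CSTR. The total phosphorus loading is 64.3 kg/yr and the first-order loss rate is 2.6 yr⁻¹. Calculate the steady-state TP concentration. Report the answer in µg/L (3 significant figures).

Outflow Q = 0.111 m³/s × 3.156e+07 s/yr = 3.503e+06 m³/yr.
Steady-state CSTR mass balance: W = Q·C + k·V·C, so C = W/(Q + kV).
Q + kV = 3.503e+06 + 2.6·202000 = 4.028e+06 m³/yr.
C = 64.3/4.028e+06 = 1.596e-05 kg/m³ = 0.01596 mg/L = 15.96 µg/L.

16.0 µg/L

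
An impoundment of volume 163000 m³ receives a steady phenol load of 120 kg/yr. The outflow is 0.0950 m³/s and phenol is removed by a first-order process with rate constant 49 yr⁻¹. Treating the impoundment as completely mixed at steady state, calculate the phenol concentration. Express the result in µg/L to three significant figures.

10.9 µg/L

Outflow Q = 0.0950 m³/s × 3.156e+07 s/yr = 2.998e+06 m³/yr.
Steady-state CSTR mass balance: W = Q·C + k·V·C, so C = W/(Q + kV).
Q + kV = 2.998e+06 + 49·163000 = 1.098e+07 m³/yr.
C = 120/1.098e+07 = 1.092e-05 kg/m³ = 0.01092 mg/L = 10.92 µg/L.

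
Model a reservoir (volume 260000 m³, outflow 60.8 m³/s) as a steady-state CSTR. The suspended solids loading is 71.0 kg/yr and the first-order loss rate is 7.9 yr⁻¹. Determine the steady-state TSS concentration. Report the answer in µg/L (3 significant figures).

Outflow Q = 60.8 m³/s × 3.156e+07 s/yr = 1.919e+09 m³/yr.
Steady-state CSTR mass balance: W = Q·C + k·V·C, so C = W/(Q + kV).
Q + kV = 1.919e+09 + 7.9·260000 = 1.921e+09 m³/yr.
C = 71.0/1.921e+09 = 3.696e-08 kg/m³ = 3.696e-05 mg/L = 0.03696 µg/L.

0.0370 µg/L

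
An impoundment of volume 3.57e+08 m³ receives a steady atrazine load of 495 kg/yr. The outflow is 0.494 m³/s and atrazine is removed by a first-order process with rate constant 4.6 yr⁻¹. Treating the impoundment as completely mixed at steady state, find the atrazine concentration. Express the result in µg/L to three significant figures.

Outflow Q = 0.494 m³/s × 3.156e+07 s/yr = 1.559e+07 m³/yr.
Steady-state CSTR mass balance: W = Q·C + k·V·C, so C = W/(Q + kV).
Q + kV = 1.559e+07 + 4.6·3.57e+08 = 1.658e+09 m³/yr.
C = 495/1.658e+09 = 2.986e-07 kg/m³ = 0.0002986 mg/L = 0.2986 µg/L.

0.299 µg/L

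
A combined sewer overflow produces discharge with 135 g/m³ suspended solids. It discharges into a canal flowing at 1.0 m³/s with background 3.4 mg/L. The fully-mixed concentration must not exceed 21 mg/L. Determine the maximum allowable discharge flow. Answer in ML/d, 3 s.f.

13.3 ML/d

Mass balance at complete mixing: C_std·(Q_w + Q_r) = Q_w·C_e + Q_r·C_b.
Rearranging, Q_w = Q_r·(C_std − C_b)/(C_e − C_std) = 1.0·(21 − 3.4) / (135 − 21) = 0.1544 m³/s.
= 13.34 ML/d.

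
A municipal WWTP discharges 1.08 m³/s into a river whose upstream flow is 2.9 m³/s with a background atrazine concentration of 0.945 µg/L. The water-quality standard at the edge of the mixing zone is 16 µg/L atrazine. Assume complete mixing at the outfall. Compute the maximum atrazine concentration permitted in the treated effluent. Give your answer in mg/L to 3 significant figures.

0.945 µg/L = 0.000945 mg/L.
16 µg/L = 0.016 mg/L.
Mass balance: 0.016·3.98 = 1.08·Cₑ + 2.9·0.000945.
Cₑ = (0.06368 − 0.00274) / 1.08 = 0.05643 mg/L.

0.0564 mg/L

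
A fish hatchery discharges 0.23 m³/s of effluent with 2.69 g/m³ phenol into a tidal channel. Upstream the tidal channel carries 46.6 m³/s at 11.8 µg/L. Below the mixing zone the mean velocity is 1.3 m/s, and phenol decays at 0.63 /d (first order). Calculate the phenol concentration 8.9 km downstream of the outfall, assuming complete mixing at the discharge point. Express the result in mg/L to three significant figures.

11.8 µg/L = 0.0118 mg/L.
After complete mixing, C₀ = (0.23·2.69 + 46.6·0.0118) / 46.83 = 0.02495 mg/L.
Travel time t = 8900 m / 1.3 m/s = 6846 s = 0.07924 d.
C = 0.02495·exp(−0.63·0.07924) = 0.02495·0.9513 = 0.02374 mg/L.

0.0237 mg/L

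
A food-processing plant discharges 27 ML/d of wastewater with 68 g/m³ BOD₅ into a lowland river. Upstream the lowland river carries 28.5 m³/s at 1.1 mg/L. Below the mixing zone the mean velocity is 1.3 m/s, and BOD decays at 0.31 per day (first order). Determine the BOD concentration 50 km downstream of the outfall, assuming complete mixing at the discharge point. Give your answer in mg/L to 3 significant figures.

1.59 mg/L

27 ML/d = 0.3125 m³/s.
After complete mixing, C₀ = (0.3125·68 + 28.5·1.1) / 28.81 = 1.826 mg/L.
Travel time t = 5e+04 m / 1.3 m/s = 3.846e+04 s = 0.4452 d.
C = 1.826·exp(−0.31·0.4452) = 1.826·0.8711 = 1.59 mg/L.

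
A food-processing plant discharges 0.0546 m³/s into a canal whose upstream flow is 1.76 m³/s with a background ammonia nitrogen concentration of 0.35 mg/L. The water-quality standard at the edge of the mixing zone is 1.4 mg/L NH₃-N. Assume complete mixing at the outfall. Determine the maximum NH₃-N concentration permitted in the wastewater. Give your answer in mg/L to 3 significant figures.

Mass balance: 1.4·1.815 = 0.0546·Cₑ + 1.76·0.35.
Cₑ = (2.54 − 0.616) / 0.0546 = 35.25 mg/L.

35.2 mg/L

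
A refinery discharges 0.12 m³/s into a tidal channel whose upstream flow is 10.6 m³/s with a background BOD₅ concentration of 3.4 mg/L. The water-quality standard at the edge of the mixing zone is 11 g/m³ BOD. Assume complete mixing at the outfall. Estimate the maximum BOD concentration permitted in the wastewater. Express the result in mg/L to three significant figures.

682 mg/L

Mass balance: 11·10.72 = 0.12·Cₑ + 10.6·3.4.
Cₑ = (117.9 − 36.04) / 0.12 = 682.3 mg/L.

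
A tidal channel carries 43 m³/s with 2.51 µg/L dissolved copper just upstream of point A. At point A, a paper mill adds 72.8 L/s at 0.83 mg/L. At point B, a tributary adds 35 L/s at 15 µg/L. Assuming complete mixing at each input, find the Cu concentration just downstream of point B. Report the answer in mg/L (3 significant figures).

2.51 µg/L = 0.00251 mg/L.
72.8 L/s = 0.0728 m³/s.
After input A: C = (43·0.00251 + 0.0728·0.83) / 43.07 = 0.003909 mg/L.
35 L/s = 0.035 m³/s.
15 µg/L = 0.015 mg/L.
After input B: C = (43.07·0.003909 + 0.035·0.015) / 43.11 = 0.003918 mg/L.

0.00392 mg/L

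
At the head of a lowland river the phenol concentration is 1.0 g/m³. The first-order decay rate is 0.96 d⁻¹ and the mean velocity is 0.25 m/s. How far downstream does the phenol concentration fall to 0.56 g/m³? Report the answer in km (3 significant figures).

From C = C₀·e^(−kt), t = ln(C₀/C)/k = ln(1.0/0.56)/0.96 = 0.5798/0.96 = 0.604 d.
Distance = v·t = 0.25 m/s × 5.218e+04 s = 1.305e+04 m = 13.05 km.

13.0 km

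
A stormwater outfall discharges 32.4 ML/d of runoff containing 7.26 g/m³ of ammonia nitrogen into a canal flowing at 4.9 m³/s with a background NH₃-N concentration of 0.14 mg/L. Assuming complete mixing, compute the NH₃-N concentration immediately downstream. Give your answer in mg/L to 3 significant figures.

32.4 ML/d = 0.375 m³/s.
By mass balance at complete mixing, C = (0.375·7.26 + 4.9·0.14) / (0.375 + 4.9) = 3.409/5.275 = 0.6462 mg/L.

0.646 mg/L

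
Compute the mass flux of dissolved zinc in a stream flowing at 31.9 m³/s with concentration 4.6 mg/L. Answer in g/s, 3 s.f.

Mass flux = Q·C = 31.9 m³/s × 4.6 g/m³ = 146.7 g/s.

147 g/s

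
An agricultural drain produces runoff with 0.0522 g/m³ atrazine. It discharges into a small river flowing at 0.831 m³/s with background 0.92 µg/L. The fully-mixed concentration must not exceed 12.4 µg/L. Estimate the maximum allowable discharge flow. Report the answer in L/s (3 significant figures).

0.92 µg/L = 0.00092 mg/L.
12.4 µg/L = 0.0124 mg/L.
Mass balance at complete mixing: C_std·(Q_w + Q_r) = Q_w·C_e + Q_r·C_b.
Rearranging, Q_w = Q_r·(C_std − C_b)/(C_e − C_std) = 0.831·(0.0124 − 0.00092) / (0.0522 − 0.0124) = 0.2397 m³/s.
= 239.7 L/s.

240 L/s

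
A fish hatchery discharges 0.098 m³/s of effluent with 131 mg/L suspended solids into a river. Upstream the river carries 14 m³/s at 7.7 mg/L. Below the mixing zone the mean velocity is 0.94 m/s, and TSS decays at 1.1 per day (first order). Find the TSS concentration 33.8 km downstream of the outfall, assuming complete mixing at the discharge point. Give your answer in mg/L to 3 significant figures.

5.41 mg/L

After complete mixing, C₀ = (0.098·131 + 14·7.7) / 14.1 = 8.557 mg/L.
Travel time t = 3.38e+04 m / 0.94 m/s = 3.596e+04 s = 0.4162 d.
C = 8.557·exp(−1.1·0.4162) = 8.557·0.6327 = 5.414 mg/L.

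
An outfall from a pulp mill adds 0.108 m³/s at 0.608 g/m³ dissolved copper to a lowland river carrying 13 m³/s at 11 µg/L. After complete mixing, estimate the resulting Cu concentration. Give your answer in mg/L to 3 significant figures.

11 µg/L = 0.011 mg/L.
Flow-weighted mixing gives C = (0.108·0.608 + 13·0.011) / (0.108 + 13) = 0.2087/13.11 = 0.01592 mg/L.

0.0159 mg/L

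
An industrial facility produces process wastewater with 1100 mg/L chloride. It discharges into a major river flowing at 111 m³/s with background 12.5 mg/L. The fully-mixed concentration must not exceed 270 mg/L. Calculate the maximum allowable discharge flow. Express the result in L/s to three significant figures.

34400 L/s

Mass balance at complete mixing: C_std·(Q_w + Q_r) = Q_w·C_e + Q_r·C_b.
Rearranging, Q_w = Q_r·(C_std − C_b)/(C_e − C_std) = 111·(270 − 12.5) / (1100 − 270) = 34.44 m³/s.
= 3.444e+04 L/s.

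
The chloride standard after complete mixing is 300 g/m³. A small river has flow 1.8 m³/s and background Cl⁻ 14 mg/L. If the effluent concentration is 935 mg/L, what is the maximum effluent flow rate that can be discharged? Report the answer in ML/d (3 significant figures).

70.0 ML/d

Mass balance at complete mixing: C_std·(Q_w + Q_r) = Q_w·C_e + Q_r·C_b.
Rearranging, Q_w = Q_r·(C_std − C_b)/(C_e − C_std) = 1.8·(300 − 14) / (935 − 300) = 0.8107 m³/s.
= 70.05 ML/d.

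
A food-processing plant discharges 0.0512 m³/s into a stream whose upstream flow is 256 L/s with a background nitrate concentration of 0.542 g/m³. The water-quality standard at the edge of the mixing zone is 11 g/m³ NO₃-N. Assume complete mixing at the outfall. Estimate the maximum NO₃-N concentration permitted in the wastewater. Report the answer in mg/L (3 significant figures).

63.3 mg/L

256 L/s = 0.256 m³/s.
Mass balance: 11·0.3072 = 0.0512·Cₑ + 0.256·0.542.
Cₑ = (3.379 − 0.1388) / 0.0512 = 63.29 mg/L.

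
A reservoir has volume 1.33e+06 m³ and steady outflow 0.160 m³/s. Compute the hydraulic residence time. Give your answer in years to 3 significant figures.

Q = 0.160 m³/s × 3.156e+07 s/yr = 5.049e+06 m³/yr.
Hydraulic residence time τ = V/Q = 1.33e+06/5.049e+06 = 0.2634 yr.

0.263 yr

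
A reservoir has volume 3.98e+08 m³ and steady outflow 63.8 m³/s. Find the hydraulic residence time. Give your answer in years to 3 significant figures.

Q = 63.8 m³/s × 3.156e+07 s/yr = 2.013e+09 m³/yr.
Hydraulic residence time τ = V/Q = 3.98e+08/2.013e+09 = 0.1977 yr.

0.198 yr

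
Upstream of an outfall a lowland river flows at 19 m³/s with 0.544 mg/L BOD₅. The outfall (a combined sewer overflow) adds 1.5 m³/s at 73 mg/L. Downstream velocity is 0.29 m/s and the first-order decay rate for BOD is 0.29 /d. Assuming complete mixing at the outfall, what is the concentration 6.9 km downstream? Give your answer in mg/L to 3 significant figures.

After complete mixing, C₀ = (1.5·73 + 19·0.544) / 20.5 = 5.846 mg/L.
Travel time t = 6900 m / 0.29 m/s = 2.379e+04 s = 0.2754 d.
C = 5.846·exp(−0.29·0.2754) = 5.846·0.9232 = 5.397 mg/L.

5.40 mg/L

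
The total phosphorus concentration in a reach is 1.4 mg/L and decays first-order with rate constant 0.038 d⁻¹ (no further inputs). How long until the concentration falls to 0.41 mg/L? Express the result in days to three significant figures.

32.3 d

t = ln(C₀/C)/k = ln(1.4/0.41)/0.038 = 1.228/0.038 = 32.32 d.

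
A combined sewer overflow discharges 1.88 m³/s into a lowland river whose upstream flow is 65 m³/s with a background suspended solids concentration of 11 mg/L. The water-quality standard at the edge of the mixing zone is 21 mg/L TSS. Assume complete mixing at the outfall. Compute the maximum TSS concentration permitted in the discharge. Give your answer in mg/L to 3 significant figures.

Mass balance: 21·66.88 = 1.88·Cₑ + 65·11.
Cₑ = (1404 − 715) / 1.88 = 366.7 mg/L.

367 mg/L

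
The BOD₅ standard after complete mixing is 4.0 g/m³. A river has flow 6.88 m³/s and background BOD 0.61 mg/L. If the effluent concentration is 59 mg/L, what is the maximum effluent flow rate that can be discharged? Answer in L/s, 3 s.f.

424 L/s

Mass balance at complete mixing: C_std·(Q_w + Q_r) = Q_w·C_e + Q_r·C_b.
Rearranging, Q_w = Q_r·(C_std − C_b)/(C_e − C_std) = 6.88·(4 − 0.61) / (59 − 4) = 0.4241 m³/s.
= 424.1 L/s.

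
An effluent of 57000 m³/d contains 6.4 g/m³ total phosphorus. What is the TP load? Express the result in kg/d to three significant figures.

57000 m³/d = 0.6597 m³/s.
Mass flux = Q·C = 0.6597 m³/s × 6.4 g/m³ = 4.222 g/s.
= 4.222 g/s × 86.4 = 364.8 kg/d.

365 kg/d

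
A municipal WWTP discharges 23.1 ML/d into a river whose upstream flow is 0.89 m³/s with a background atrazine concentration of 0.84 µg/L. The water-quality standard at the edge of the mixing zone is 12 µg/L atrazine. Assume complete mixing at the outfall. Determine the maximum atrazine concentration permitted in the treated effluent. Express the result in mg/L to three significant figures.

23.1 ML/d = 0.2674 m³/s.
0.84 µg/L = 0.00084 mg/L.
12 µg/L = 0.012 mg/L.
Mass balance: 0.012·1.157 = 0.2674·Cₑ + 0.89·0.00084.
Cₑ = (0.01389 − 0.0007476) / 0.2674 = 0.04915 mg/L.

0.0491 mg/L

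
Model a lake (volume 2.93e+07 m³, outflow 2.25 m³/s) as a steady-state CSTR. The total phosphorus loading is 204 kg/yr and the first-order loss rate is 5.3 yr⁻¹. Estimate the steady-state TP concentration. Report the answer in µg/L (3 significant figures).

Outflow Q = 2.25 m³/s × 3.156e+07 s/yr = 7.1e+07 m³/yr.
Steady-state CSTR mass balance: W = Q·C + k·V·C, so C = W/(Q + kV).
Q + kV = 7.1e+07 + 5.3·2.93e+07 = 2.263e+08 m³/yr.
C = 204/2.263e+08 = 9.015e-07 kg/m³ = 0.0009015 mg/L = 0.9015 µg/L.

0.901 µg/L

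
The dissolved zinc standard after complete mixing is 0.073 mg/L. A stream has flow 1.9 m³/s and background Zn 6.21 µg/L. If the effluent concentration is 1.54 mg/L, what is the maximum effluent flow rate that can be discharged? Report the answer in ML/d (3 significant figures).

6.21 µg/L = 0.00621 mg/L.
Mass balance at complete mixing: C_std·(Q_w + Q_r) = Q_w·C_e + Q_r·C_b.
Rearranging, Q_w = Q_r·(C_std − C_b)/(C_e − C_std) = 1.9·(0.073 − 0.00621) / (1.54 − 0.073) = 0.0865 m³/s.
= 7.474 ML/d.

7.47 ML/d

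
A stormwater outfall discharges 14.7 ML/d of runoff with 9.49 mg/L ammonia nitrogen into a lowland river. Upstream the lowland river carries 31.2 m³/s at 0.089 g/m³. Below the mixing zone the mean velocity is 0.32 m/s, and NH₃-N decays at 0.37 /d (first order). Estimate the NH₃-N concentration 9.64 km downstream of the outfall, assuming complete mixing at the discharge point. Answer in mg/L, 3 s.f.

14.7 ML/d = 0.1701 m³/s.
After complete mixing, C₀ = (0.1701·9.49 + 31.2·0.089) / 31.37 = 0.14 mg/L.
Travel time t = 9640 m / 0.32 m/s = 3.012e+04 s = 0.3487 d.
C = 0.14·exp(−0.37·0.3487) = 0.14·0.879 = 0.123 mg/L.

0.123 mg/L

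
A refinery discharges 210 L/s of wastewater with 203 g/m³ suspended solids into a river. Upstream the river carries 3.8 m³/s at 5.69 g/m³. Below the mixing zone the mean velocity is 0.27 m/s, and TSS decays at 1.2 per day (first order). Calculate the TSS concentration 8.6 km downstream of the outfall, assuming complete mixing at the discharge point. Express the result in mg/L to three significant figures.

10.3 mg/L

210 L/s = 0.21 m³/s.
After complete mixing, C₀ = (0.21·203 + 3.8·5.69) / 4.01 = 16.02 mg/L.
Travel time t = 8600 m / 0.27 m/s = 3.185e+04 s = 0.3687 d.
C = 16.02·exp(−1.2·0.3687) = 16.02·0.6425 = 10.29 mg/L.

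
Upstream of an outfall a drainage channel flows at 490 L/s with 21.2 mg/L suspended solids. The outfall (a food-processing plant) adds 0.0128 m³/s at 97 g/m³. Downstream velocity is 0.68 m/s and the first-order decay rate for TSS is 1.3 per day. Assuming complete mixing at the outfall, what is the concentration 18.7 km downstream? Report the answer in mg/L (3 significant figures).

490 L/s = 0.49 m³/s.
After complete mixing, C₀ = (0.0128·97 + 0.49·21.2) / 0.5028 = 23.13 mg/L.
Travel time t = 1.87e+04 m / 0.68 m/s = 2.75e+04 s = 0.3183 d.
C = 23.13·exp(−1.3·0.3183) = 23.13·0.6612 = 15.29 mg/L.

15.3 mg/L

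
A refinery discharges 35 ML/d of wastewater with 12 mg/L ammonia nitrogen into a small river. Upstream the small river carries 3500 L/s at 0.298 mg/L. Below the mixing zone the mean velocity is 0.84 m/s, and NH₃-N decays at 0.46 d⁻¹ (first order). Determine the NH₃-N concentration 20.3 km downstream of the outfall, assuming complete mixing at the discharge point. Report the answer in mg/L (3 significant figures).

1.33 mg/L

35 ML/d = 0.4051 m³/s.
3500 L/s = 3.5 m³/s.
After complete mixing, C₀ = (0.4051·12 + 3.5·0.298) / 3.905 = 1.512 mg/L.
Travel time t = 2.03e+04 m / 0.84 m/s = 2.417e+04 s = 0.2797 d.
C = 1.512·exp(−0.46·0.2797) = 1.512·0.8793 = 1.329 mg/L.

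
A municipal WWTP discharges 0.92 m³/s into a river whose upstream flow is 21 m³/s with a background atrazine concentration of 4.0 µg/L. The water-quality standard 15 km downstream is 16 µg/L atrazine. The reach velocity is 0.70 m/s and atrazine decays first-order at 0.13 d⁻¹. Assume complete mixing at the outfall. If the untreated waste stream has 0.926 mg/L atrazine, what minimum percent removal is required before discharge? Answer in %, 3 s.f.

67.3 %

4.0 µg/L = 0.004 mg/L.
16 µg/L = 0.016 mg/L.
Travel time to the compliance point: t = 1.5e+04/0.70 = 2.143e+04 s = 0.248 d; decay factor exp(−0.13·0.248) = 0.9683.
So the concentration just after mixing may be at most 0.016/0.9683 = 0.01652 mg/L.
Mass balance: 0.01652·21.92 = 0.92·Cₑ + 21·0.004.
Cₑ = (0.3622 − 0.084) / 0.92 = 0.3024 mg/L.
Required removal = 1 − 0.3024/0.926 = 67.34 %.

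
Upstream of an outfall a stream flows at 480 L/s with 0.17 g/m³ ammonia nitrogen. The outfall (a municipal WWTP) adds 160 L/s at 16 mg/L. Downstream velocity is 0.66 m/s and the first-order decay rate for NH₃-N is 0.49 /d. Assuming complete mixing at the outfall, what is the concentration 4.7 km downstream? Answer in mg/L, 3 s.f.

160 L/s = 0.16 m³/s.
480 L/s = 0.48 m³/s.
After complete mixing, C₀ = (0.16·16 + 0.48·0.17) / 0.64 = 4.127 mg/L.
Travel time t = 4700 m / 0.66 m/s = 7121 s = 0.08242 d.
C = 4.127·exp(−0.49·0.08242) = 4.127·0.9604 = 3.964 mg/L.

3.96 mg/L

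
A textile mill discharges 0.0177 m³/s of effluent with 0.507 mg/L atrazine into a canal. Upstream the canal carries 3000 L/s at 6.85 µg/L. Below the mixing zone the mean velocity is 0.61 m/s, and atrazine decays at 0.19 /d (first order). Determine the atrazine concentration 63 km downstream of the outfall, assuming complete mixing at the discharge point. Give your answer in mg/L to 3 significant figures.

0.00780 mg/L

3000 L/s = 3 m³/s.
6.85 µg/L = 0.00685 mg/L.
After complete mixing, C₀ = (0.0177·0.507 + 3·0.00685) / 3.018 = 0.009784 mg/L.
Travel time t = 6.3e+04 m / 0.61 m/s = 1.033e+05 s = 1.195 d.
C = 0.009784·exp(−0.19·1.195) = 0.009784·0.7968 = 0.007796 mg/L.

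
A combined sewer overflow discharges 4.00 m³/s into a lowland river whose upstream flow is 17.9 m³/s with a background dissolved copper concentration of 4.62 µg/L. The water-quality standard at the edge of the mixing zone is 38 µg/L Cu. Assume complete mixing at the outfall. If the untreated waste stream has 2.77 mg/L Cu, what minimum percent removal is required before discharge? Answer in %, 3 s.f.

4.62 µg/L = 0.00462 mg/L.
38 µg/L = 0.038 mg/L.
Mass balance: 0.038·21.9 = 4·Cₑ + 17.9·0.00462.
Cₑ = (0.8322 − 0.0827) / 4 = 0.1874 mg/L.
Required removal = 1 − 0.1874/2.77 = 93.24 %.

93.2 %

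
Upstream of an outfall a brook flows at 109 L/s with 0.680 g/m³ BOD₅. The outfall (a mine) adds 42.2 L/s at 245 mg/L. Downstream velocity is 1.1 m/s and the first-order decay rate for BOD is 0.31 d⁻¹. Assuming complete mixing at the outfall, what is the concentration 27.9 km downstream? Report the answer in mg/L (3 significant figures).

42.2 L/s = 0.0422 m³/s.
109 L/s = 0.109 m³/s.
After complete mixing, C₀ = (0.0422·245 + 0.109·0.68) / 0.1512 = 68.87 mg/L.
Travel time t = 2.79e+04 m / 1.1 m/s = 2.536e+04 s = 0.2936 d.
C = 68.87·exp(−0.31·0.2936) = 68.87·0.913 = 62.88 mg/L.

62.9 mg/L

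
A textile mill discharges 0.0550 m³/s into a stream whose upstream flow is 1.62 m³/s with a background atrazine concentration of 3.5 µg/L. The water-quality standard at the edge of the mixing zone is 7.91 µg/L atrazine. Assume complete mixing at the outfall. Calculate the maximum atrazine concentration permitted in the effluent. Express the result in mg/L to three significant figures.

0.138 mg/L

3.5 µg/L = 0.0035 mg/L.
7.91 µg/L = 0.00791 mg/L.
Mass balance: 0.00791·1.675 = 0.055·Cₑ + 1.62·0.0035.
Cₑ = (0.01325 − 0.00567) / 0.055 = 0.1378 mg/L.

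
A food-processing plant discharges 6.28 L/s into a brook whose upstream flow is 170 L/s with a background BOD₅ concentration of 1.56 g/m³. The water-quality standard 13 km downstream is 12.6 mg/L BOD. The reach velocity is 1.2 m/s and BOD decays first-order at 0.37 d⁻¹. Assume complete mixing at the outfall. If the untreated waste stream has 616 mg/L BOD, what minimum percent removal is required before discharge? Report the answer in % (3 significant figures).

6.28 L/s = 0.00628 m³/s.
170 L/s = 0.17 m³/s.
Travel time to the compliance point: t = 1.3e+04/1.2 = 1.083e+04 s = 0.1254 d; decay factor exp(−0.37·0.1254) = 0.9547.
So the concentration just after mixing may be at most 12.6/0.9547 = 13.2 mg/L.
Mass balance: 13.2·0.1763 = 0.00628·Cₑ + 0.17·1.56.
Cₑ = (2.327 − 0.2652) / 0.00628 = 328.2 mg/L.
Required removal = 1 − 328.2/616 = 46.71 %.

46.7 %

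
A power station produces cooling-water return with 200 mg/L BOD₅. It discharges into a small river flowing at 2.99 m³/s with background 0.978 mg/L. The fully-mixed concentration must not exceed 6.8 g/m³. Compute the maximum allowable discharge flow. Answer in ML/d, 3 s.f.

7.78 ML/d

Mass balance at complete mixing: C_std·(Q_w + Q_r) = Q_w·C_e + Q_r·C_b.
Rearranging, Q_w = Q_r·(C_std − C_b)/(C_e − C_std) = 2.99·(6.8 − 0.978) / (200 − 6.8) = 0.0901 m³/s.
= 7.785 ML/d.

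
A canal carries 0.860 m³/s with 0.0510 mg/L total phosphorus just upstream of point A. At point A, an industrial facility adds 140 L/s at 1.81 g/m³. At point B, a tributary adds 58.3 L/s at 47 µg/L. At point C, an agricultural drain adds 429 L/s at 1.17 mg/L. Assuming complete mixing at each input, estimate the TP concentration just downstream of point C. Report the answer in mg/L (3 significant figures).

140 L/s = 0.14 m³/s.
After input A: C = (0.86·0.051 + 0.14·1.81) / 1 = 0.2973 mg/L.
58.3 L/s = 0.0583 m³/s.
47 µg/L = 0.047 mg/L.
After input B: C = (1·0.2973 + 0.0583·0.047) / 1.058 = 0.2835 mg/L.
429 L/s = 0.429 m³/s.
After input C: C = (1.058·0.2835 + 0.429·1.17) / 1.487 = 0.5392 mg/L.

0.539 mg/L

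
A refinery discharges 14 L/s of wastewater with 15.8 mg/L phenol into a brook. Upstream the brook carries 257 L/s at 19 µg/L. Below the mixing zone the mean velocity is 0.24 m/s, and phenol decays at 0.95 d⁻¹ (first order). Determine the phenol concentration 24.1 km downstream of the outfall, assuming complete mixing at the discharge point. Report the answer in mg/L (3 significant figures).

14 L/s = 0.014 m³/s.
257 L/s = 0.257 m³/s.
19 µg/L = 0.019 mg/L.
After complete mixing, C₀ = (0.014·15.8 + 0.257·0.019) / 0.271 = 0.8343 mg/L.
Travel time t = 2.41e+04 m / 0.24 m/s = 1.004e+05 s = 1.162 d.
C = 0.8343·exp(−0.95·1.162) = 0.8343·0.3315 = 0.2766 mg/L.

0.277 mg/L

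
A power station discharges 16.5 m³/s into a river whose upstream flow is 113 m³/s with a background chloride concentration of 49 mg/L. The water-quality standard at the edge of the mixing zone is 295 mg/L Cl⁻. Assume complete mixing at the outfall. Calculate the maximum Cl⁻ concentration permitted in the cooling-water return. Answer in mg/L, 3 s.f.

Mass balance: 295·129.5 = 16.5·Cₑ + 113·49.
Cₑ = (3.82e+04 − 5537) / 16.5 = 1980 mg/L.

1980 mg/L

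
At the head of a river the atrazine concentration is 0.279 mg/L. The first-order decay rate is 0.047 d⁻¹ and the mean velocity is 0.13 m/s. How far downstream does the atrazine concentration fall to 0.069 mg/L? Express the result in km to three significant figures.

From C = C₀·e^(−kt), t = ln(C₀/C)/k = ln(0.279/0.069)/0.047 = 1.397/0.047 = 29.73 d.
Distance = v·t = 0.13 m/s × 2.568e+06 s = 3.339e+05 m = 333.9 km.

334 km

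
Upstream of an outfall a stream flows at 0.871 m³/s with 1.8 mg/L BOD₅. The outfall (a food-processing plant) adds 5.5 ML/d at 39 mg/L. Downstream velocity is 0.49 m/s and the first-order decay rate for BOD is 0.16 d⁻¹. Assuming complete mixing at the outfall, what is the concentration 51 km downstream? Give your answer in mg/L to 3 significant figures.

3.57 mg/L

5.5 ML/d = 0.06366 m³/s.
After complete mixing, C₀ = (0.06366·39 + 0.871·1.8) / 0.9347 = 4.334 mg/L.
Travel time t = 5.1e+04 m / 0.49 m/s = 1.041e+05 s = 1.205 d.
C = 4.334·exp(−0.16·1.205) = 4.334·0.8247 = 3.574 mg/L.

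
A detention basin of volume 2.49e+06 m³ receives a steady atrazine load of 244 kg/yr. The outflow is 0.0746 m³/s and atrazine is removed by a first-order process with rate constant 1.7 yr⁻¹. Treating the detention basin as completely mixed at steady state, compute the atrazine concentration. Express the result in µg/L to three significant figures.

Outflow Q = 0.0746 m³/s × 3.156e+07 s/yr = 2.354e+06 m³/yr.
Steady-state CSTR mass balance: W = Q·C + k·V·C, so C = W/(Q + kV).
Q + kV = 2.354e+06 + 1.7·2.49e+06 = 6.587e+06 m³/yr.
C = 244/6.587e+06 = 3.704e-05 kg/m³ = 0.03704 mg/L = 37.04 µg/L.

37.0 µg/L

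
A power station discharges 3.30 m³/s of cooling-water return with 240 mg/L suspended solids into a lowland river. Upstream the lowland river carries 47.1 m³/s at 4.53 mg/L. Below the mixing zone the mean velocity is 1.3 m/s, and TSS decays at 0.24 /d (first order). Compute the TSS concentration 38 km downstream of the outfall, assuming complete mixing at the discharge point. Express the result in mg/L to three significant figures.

18.4 mg/L

After complete mixing, C₀ = (3.3·240 + 47.1·4.53) / 50.4 = 19.95 mg/L.
Travel time t = 3.8e+04 m / 1.3 m/s = 2.923e+04 s = 0.3383 d.
C = 19.95·exp(−0.24·0.3383) = 19.95·0.922 = 18.39 mg/L.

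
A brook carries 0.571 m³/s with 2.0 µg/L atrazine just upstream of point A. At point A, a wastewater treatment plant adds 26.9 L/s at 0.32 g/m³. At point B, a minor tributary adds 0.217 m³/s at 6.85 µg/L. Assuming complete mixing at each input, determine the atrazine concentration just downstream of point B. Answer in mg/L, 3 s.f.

2.0 µg/L = 0.002 mg/L.
26.9 L/s = 0.0269 m³/s.
After input A: C = (0.571·0.002 + 0.0269·0.32) / 0.5979 = 0.01631 mg/L.
6.85 µg/L = 0.00685 mg/L.
After input B: C = (0.5979·0.01631 + 0.217·0.00685) / 0.8149 = 0.01379 mg/L.

0.0138 mg/L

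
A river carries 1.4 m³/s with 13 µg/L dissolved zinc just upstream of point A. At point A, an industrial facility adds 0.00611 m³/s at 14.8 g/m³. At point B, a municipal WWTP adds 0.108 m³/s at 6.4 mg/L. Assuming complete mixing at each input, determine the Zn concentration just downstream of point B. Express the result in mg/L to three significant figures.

0.528 mg/L

13 µg/L = 0.013 mg/L.
After input A: C = (1.4·0.013 + 0.00611·14.8) / 1.406 = 0.07725 mg/L.
After input B: C = (1.406·0.07725 + 0.108·6.4) / 1.514 = 0.5282 mg/L.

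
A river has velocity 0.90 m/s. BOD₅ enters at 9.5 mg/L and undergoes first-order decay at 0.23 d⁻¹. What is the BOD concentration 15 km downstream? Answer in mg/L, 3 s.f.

Travel time t = 15 km / 0.90 m/s = 1.5e+04/0.90 = 1.667e+04 s = 0.1929 d.
First-order decay: C = 9.5·exp(−0.23·0.1929) = 9.5·0.9566 = 9.088 mg/L.

9.09 mg/L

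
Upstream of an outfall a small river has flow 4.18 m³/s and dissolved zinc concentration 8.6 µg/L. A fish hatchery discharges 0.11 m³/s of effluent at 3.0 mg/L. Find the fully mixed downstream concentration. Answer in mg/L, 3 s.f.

0.0853 mg/L

8.6 µg/L = 0.0086 mg/L.
By mass balance at complete mixing, C = (0.11·3 + 4.18·0.0086) / (0.11 + 4.18) = 0.3659/4.29 = 0.0853 mg/L.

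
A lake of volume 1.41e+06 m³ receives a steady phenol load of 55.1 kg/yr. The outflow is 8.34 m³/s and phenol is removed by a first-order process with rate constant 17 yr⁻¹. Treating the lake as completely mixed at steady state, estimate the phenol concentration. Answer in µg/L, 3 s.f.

Outflow Q = 8.34 m³/s × 3.156e+07 s/yr = 2.632e+08 m³/yr.
Steady-state CSTR mass balance: W = Q·C + k·V·C, so C = W/(Q + kV).
Q + kV = 2.632e+08 + 17·1.41e+06 = 2.872e+08 m³/yr.
C = 55.1/2.872e+08 = 1.919e-07 kg/m³ = 0.0001919 mg/L = 0.1919 µg/L.

0.192 µg/L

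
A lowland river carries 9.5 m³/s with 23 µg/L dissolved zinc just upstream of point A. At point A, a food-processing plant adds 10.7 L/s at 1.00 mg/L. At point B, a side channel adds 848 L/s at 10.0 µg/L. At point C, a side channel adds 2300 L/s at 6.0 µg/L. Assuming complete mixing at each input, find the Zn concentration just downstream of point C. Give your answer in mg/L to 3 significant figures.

23 µg/L = 0.023 mg/L.
10.7 L/s = 0.0107 m³/s.
After input A: C = (9.5·0.023 + 0.0107·1) / 9.511 = 0.0241 mg/L.
848 L/s = 0.848 m³/s.
10.0 µg/L = 0.01 mg/L.
After input B: C = (9.511·0.0241 + 0.848·0.01) / 10.36 = 0.02294 mg/L.
2300 L/s = 2.3 m³/s.
6.0 µg/L = 0.006 mg/L.
After input C: C = (10.36·0.02294 + 2.3·0.006) / 12.66 = 0.01987 mg/L.

0.0199 mg/L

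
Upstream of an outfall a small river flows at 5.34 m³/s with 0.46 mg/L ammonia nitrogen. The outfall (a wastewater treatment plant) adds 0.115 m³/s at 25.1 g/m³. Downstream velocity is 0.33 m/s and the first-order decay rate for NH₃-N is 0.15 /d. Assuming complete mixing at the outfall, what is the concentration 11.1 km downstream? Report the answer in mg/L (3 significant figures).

After complete mixing, C₀ = (0.115·25.1 + 5.34·0.46) / 5.455 = 0.9795 mg/L.
Travel time t = 1.11e+04 m / 0.33 m/s = 3.364e+04 s = 0.3893 d.
C = 0.9795·exp(−0.15·0.3893) = 0.9795·0.9433 = 0.9239 mg/L.

0.924 mg/L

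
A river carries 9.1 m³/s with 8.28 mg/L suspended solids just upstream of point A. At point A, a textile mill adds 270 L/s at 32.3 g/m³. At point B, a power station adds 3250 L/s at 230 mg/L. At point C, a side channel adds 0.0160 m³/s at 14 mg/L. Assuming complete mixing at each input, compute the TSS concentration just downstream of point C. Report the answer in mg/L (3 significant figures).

65.8 mg/L

270 L/s = 0.27 m³/s.
After input A: C = (9.1·8.28 + 0.27·32.3) / 9.37 = 8.972 mg/L.
3250 L/s = 3.25 m³/s.
After input B: C = (9.37·8.972 + 3.25·230) / 12.62 = 65.89 mg/L.
After input C: C = (12.62·65.89 + 0.016·14) / 12.64 = 65.83 mg/L.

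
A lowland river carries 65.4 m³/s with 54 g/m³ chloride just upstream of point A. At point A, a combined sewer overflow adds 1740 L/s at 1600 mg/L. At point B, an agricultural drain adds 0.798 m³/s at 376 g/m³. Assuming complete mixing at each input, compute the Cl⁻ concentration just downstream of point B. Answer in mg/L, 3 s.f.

1740 L/s = 1.74 m³/s.
After input A: C = (65.4·54 + 1.74·1600) / 67.14 = 94.07 mg/L.
After input B: C = (67.14·94.07 + 0.798·376) / 67.94 = 97.38 mg/L.

97.4 mg/L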